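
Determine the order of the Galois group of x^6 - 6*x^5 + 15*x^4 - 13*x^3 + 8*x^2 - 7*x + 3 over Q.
The degree of the splitting field over Q equals the order of the Galois group, so first determine the group. The polynomial f is an irreducible sextic over Q, so G = Gal(f/Q) is one of the 16 transitive subgroups 6T1, ..., 6T16 of S_6. The discriminant of f is -219439771, which is not a perfect square, so G is not contained in A_6. The transitive groups of degree 6 not contained in A_6 are: C_6 (6T1, order 6), S_3 (6T2, order 6), D_6 (6T3, order 12), C_3 x S_3 (6T5, order 18), A_4 x C_2 (6T6, order 24), S_4 (6T8, order 24), S_3 x S_3 (6T9, order 36), S_4 x C_2 (6T11, order 48), (S_3 x S_3) : C_2 (6T13, order 72), PGL(2,5) (6T14, order 120), S_6 (6T16, order 720). By Dedekind's theorem, for a prime p not dividing disc(f) the degrees of the irreducible factors of f mod p form the cycle type of an element of G. Factoring f modulo the 4 such primes p <= 7, each new pattern first appears at: mod 2: f = (x^6 + x^4 + x^3 + x + 1), pattern 6; mod 3: f = (x)(x^2 + 1)(x^3 + 2x + 2), pattern 3+2+1; mod 5: f = (x^3 + x^2 + 3x + 1)(x^3 + 3x^2 + 4x + 3), pattern 3+3; mod 7: f = (x + 4)(x^5 + 4x^4 + 6x^3 + 5x^2 + 2x + 6), pattern 5+1. No other pattern occurs in this range, so the set of observed cycle types is {6, 3+2+1, 3+3, 5+1}. Among the candidates above, the only group containing elements of all these cycle types is S_6 (6T16); every other candidate lacks at least one of them. Hence G = S_6 (6T16), of order 720. The Galois group S_6 (6T16) has order 720, so the splitting field has degree 720 over Q.

720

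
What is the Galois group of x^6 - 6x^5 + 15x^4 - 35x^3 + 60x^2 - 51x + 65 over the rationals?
The polynomial f is an irreducible sextic over Q, so G = Gal(f/Q) is one of the 16 transitive subgroups 6T1, ..., 6T16 of S_6. The discriminant of f is 42688773981, which is not a perfect square, so G is not contained in A_6. The transitive groups of degree 6 not contained in A_6 are: C_6 (6T1, order 6), S_3 (6T2, order 6), D_6 (6T3, order 12), C_3 x S_3 (6T5, order 18), A_4 x C_2 (6T6, order 24), S_4 (6T8, order 24), S_3 x S_3 (6T9, order 36), S_4 x C_2 (6T11, order 48), (S_3 x S_3) : C_2 (6T13, order 72), PGL(2,5) (6T14, order 120), S_6 (6T16, order 720). By Dedekind's theorem, for a prime p not dividing disc(f) the degrees of the irreducible factors of f mod p form the cycle type of an element of G. Factoring f modulo the 16 such primes p <= 67 (skipping 3, 7, 29, which divide the discriminant), each new pattern first appears at: mod 2: f = (x^6 + x^4 + x^3 + x + 1), pattern 6; mod 5: f = (x)(x + 3)(x^2 + 2x + 3)(x^2 + 4x + 1), pattern 2+2+1+1; mod 13: f = (x)(x + 2)(x + 8)(x^3 + 10x^2 + 3x + 9), pattern 3+1+1+1; mod 19: f = (x^2 + 2x + 2)(x^2 + 4x + 11)(x^2 + 7x + 9), pattern 2+2+2; mod 67: f = (x^3 + 64x^2 + 3x + 10)(x^3 + 64x^2 + 3x + 40), pattern 3+3. No other pattern occurs in this range, so the set of observed cycle types is {6, 2+2+1+1, 3+1+1+1, 2+2+2, 3+3}. The candidates containing elements of all these cycle types are S_3 x S_3 (6T9) of order 36, (S_3 x S_3) : C_2 (6T13) of order 72, S_6 (6T16) of order 720; the others are excluded. The observed types are precisely the cycle types that occur in S_3 x S_3 (6T9) (apart from the identity). Each of the other remaining candidates has further cycle types, and by the Chebotarev density theorem the matching factorization patterns would occur for a proportion of primes equal to their share of the group: (S_3 x S_3) : C_2 (6T13) additionally contains elements of type 4+2, 3+2+1, 2+1+1+1+1 (36 of its 72 elements, about 50% of primes); S_6 (6T16) additionally contains elements of type 5+1, 4+2, 4+1+1, 3+2+1, 2+1+1+1+1 (459 of its 720 elements, about 64% of primes). None of the 16 primes tested shows any such pattern (for each of these groups the chance of that is below 10^-4), which rules them out. Hence G = S_3 x S_3 (6T9), of order 36.

S_3 x S_3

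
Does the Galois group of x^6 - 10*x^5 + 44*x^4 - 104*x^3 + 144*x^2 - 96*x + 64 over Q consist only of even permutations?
No

The polynomial is irreducible of degree 6 over Q. Its discriminant is -18046378835968, which is not a perfect square. A Galois group lies in the alternating group exactly when the discriminant is a square in Q, so the Galois group (C_6) is not contained in A_6.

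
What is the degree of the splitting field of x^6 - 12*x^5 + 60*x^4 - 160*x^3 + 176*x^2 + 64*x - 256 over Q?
24

The degree of the splitting field over Q equals the order of the Galois group, so first determine the group. The polynomial f is an irreducible sextic over Q, so G = Gal(f/Q) is one of the 16 transitive subgroups 6T1, ..., 6T16 of S_6. The discriminant of f is 3603718079512576 = 60030976^2, a perfect square, so G is contained in A_6. The transitive groups of degree 6 contained in A_6 are: A_4 (6T4, order 12), S_4 (6T7, order 24), (C_3 x C_3) : C_4 (6T10, order 36), PSL(2,5) (6T12, order 60), A_6 (6T15, order 360). By Dedekind's theorem, for a prime p not dividing disc(f) the degrees of the irreducible factors of f mod p form the cycle type of an element of G. Factoring f modulo the 79 such primes p <= 419 (skipping 2, 229, which divide the discriminant), each new pattern first appears at: mod 3: f = (x^3 + x^2 + x + 2)(x^3 + 2x^2 + 1), pattern 3+3; mod 7: f = (x^2 + 3x + 6)(x^4 + 6x^3 + x^2 + 4x + 4), pattern 4+2; mod 23: f = (x + 3)(x + 16)(x^2 + 17x + 11)(x^2 + 21x + 3), pattern 2+2+1+1; mod 193: f = (x + 5)(x + 11)(x + 17)(x + 172)(x + 178)(x + 184), pattern 1+1+1+1+1+1. No other pattern occurs in this range, so the set of observed cycle types is {3+3, 4+2, 2+2+1+1, 1+1+1+1+1+1}. The candidates containing elements of all these cycle types are S_4 (6T7) of order 24, (C_3 x C_3) : C_4 (6T10) of order 36, A_6 (6T15) of order 360; the others are excluded. The observed types are precisely the cycle types that occur in S_4 (6T7). Each of the other remaining candidates has further cycle types, and by the Chebotarev density theorem the matching factorization patterns would occur for a proportion of primes equal to their share of the group: (C_3 x C_3) : C_4 (6T10) additionally contains elements of type 3+1+1+1 (4 of its 36 elements, about 11% of primes); A_6 (6T15) additionally contains elements of type 5+1, 3+1+1+1 (184 of its 360 elements, about 51% of primes). None of the 79 primes tested shows any such pattern (for each of these groups the chance of that is below 10^-4), which rules them out. Hence G = S_4 (6T7), of order 24. The Galois group S_4 (6T7) has order 24, so the splitting field has degree 24 over Q.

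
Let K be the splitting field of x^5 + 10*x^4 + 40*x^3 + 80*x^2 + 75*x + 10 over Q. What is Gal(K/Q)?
5T2: D_5

The polynomial f is an irreducible quintic over Q, so G = Gal(f/Q) is a transitive subgroup of S_5: one of C_5 (5T1, order 5), D_5 (5T2, order 10), F_20 (5T3, order 20), A_5 (5T4, order 60) or S_5 (5T5, order 120). The discriminant of f is 64000000 = 8000^2, a perfect square, so G is contained in A_5. The transitive groups of degree 5 contained in A_5 are: C_5 (5T1, order 5), D_5 (5T2, order 10), A_5 (5T4, order 60). By Dedekind's theorem, for a prime p not dividing disc(f) the degrees of the irreducible factors of f mod p form the cycle type of an element of G. Factoring f modulo the 23 such primes p <= 97 (skipping 2, 5, which divide the discriminant), each new pattern first appears at: mod 3: f = (x + 2)(x^2 + 1)(x^2 + 2x + 2), pattern 2+2+1; mod 7: f = (x^5 + 3x^4 + 5x^3 + 3x^2 + 5x + 3), pattern 5. No other pattern occurs in this range, so the set of observed cycle types is {2+2+1, 5}. The candidates containing elements of all these cycle types are D_5 (5T2) of order 10, A_5 (5T4) of order 60; the others are excluded. The observed types are precisely the cycle types that occur in D_5 (5T2) (apart from the identity). Each of the other remaining candidates has further cycle types, and by the Chebotarev density theorem the matching factorization patterns would occur for a proportion of primes equal to their share of the group: A_5 (5T4) additionally contains elements of type 3+1+1 (20 of its 60 elements, about 33% of primes). None of the 23 primes tested shows any such pattern (for each of these groups the chance of that is below 10^-4), which rules them out. Hence G = D_5 (5T2), of order 10.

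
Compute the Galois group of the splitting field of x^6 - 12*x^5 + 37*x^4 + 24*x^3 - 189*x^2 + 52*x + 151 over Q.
S_3 (also written S3)

The polynomial f is an irreducible sextic over Q, so G = Gal(f/Q) is one of the 16 transitive subgroups 6T1, ..., 6T16 of S_6. The discriminant of f is 870211913777152, which is not a perfect square, so G is not contained in A_6. The transitive groups of degree 6 not contained in A_6 are: C_6 (6T1, order 6), S_3 (6T2, order 6), D_6 (6T3, order 12), C_3 x S_3 (6T5, order 18), A_4 x C_2 (6T6, order 24), S_4 (6T8, order 24), S_3 x S_3 (6T9, order 36), S_4 x C_2 (6T11, order 48), (S_3 x S_3) : C_2 (6T13, order 72), PGL(2,5) (6T14, order 120), S_6 (6T16, order 720). By Dedekind's theorem, for a prime p not dividing disc(f) the degrees of the irreducible factors of f mod p form the cycle type of an element of G. Factoring f modulo the 23 such primes p <= 97 (skipping 2, 37, which divide the discriminant), each new pattern first appears at: mod 3: f = (x^3 + x^2 + 2)(x^3 + 2x^2 + 2x + 2), pattern 3+3; mod 5: f = (x^2 + x + 2)(x^2 + 3x + 4)(x^2 + 4x + 2), pattern 2+2+2; mod 67: f = (x + 3)(x + 4)(x + 28)(x + 35)(x + 59)(x + 60), pattern 1+1+1+1+1+1. No other pattern occurs in this range, so the set of observed cycle types is {3+3, 2+2+2, 1+1+1+1+1+1}. The candidates containing elements of all these cycle types are C_6 (6T1) of order 6, S_3 (6T2) of order 6, D_6 (6T3) of order 12, C_3 x S_3 (6T5) of order 18, A_4 x C_2 (6T6) of order 24, S_4 (6T8) of order 24, S_3 x S_3 (6T9) of order 36, S_4 x C_2 (6T11) of order 48, (S_3 x S_3) : C_2 (6T13) of order 72, PGL(2,5) (6T14) of order 120, S_6 (6T16) of order 720; the others are excluded. The observed types are precisely the cycle types that occur in S_3 (6T2). Each of the other remaining candidates has further cycle types, and by the Chebotarev density theorem the matching factorization patterns would occur for a proportion of primes equal to their share of the group: C_6 (6T1) additionally contains elements of type 6 (2 of its 6 elements, about 33% of primes); D_6 (6T3) additionally contains elements of type 6, 2+2+1+1 (5 of its 12 elements, about 42% of primes); C_3 x S_3 (6T5) additionally contains elements of type 6, 3+1+1+1 (10 of its 18 elements, about 56% of primes); A_4 x C_2 (6T6) additionally contains elements of type 6, 2+2+1+1, 2+1+1+1+1 (14 of its 24 elements, about 58% of primes); S_4 (6T8) additionally contains elements of type 4+1+1, 2+2+1+1 (9 of its 24 elements, about 38% of primes); S_3 x S_3 (6T9) additionally contains elements of type 6, 3+1+1+1, 2+2+1+1 (25 of its 36 elements, about 69% of primes); S_4 x C_2 (6T11) additionally contains elements of type 6, 4+2, 4+1+1, 2+2+1+1, 2+1+1+1+1 (32 of its 48 elements, about 67% of primes); (S_3 x S_3) : C_2 (6T13) additionally contains elements of type 6, 4+2, 3+2+1, 3+1+1+1, 2+2+1+1, 2+1+1+1+1 (61 of its 72 elements, about 85% of primes); PGL(2,5) (6T14) additionally contains elements of type 6, 5+1, 4+1+1, 2+2+1+1 (89 of its 120 elements, about 74% of primes); S_6 (6T16) additionally contains elements of type 6, 5+1, 4+2, 4+1+1, 3+2+1, 3+1+1+1, 2+2+1+1, 2+1+1+1+1 (664 of its 720 elements, about 92% of primes). None of the 23 primes tested shows any such pattern (for each of these groups the chance of that is below 10^-4), which rules them out. Hence G = S_3 (6T2), of order 6.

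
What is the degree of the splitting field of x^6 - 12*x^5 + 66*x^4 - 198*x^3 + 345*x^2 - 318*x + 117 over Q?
The degree of the splitting field over Q equals the order of the Galois group, so first determine the group. The polynomial f is an irreducible sextic over Q, so G = Gal(f/Q) is one of the 16 transitive subgroups 6T1, ..., 6T16 of S_6. The discriminant of f is -1024192512, which is not a perfect square, so G is not contained in A_6. The transitive groups of degree 6 not contained in A_6 are: C_6 (6T1, order 6), S_3 (6T2, order 6), D_6 (6T3, order 12), C_3 x S_3 (6T5, order 18), A_4 x C_2 (6T6, order 24), S_4 (6T8, order 24), S_3 x S_3 (6T9, order 36), S_4 x C_2 (6T11, order 48), (S_3 x S_3) : C_2 (6T13, order 72), PGL(2,5) (6T14, order 120), S_6 (6T16, order 720). By Dedekind's theorem, for a prime p not dividing disc(f) the degrees of the irreducible factors of f mod p form the cycle type of an element of G. Factoring f modulo the 21 such primes p <= 89 (skipping 2, 3, 7, which divide the discriminant), each new pattern first appears at: mod 5: f = (x^6 + 3x^5 + x^4 + 2x^3 + 2x + 2), pattern 6; mod 11: f = (x + 3)(x^5 + 7x^4 + x^3 + 8x^2 + 2x + 6), pattern 5+1; mod 13: f = (x)(x + 11)(x^4 + 3x^3 + 7x^2 + 11x + 3), pattern 4+1+1; mod 23: f = (x + 2)(x + 8)(x^2 + 5x + 7)(x^2 + 19x + 7), pattern 2+2+1+1; mod 43: f = (x^3 + 13x^2 + 6x + 34)(x^3 + 18x^2 + 41x + 30), pattern 3+3; mod 61: f = (x^2 + 15x + 49)(x^2 + 41x + 10)(x^2 + 54x + 28), pattern 2+2+2. No other pattern occurs in this range, so the set of observed cycle types is {6, 5+1, 4+1+1, 2+2+1+1, 3+3, 2+2+2}. The candidates containing elements of all these cycle types are PGL(2,5) (6T14) of order 120, S_6 (6T16) of order 720; the others are excluded. The observed types are precisely the cycle types that occur in PGL(2,5) (6T14) (apart from the identity). Each of the other remaining candidates has further cycle types, and by the Chebotarev density theorem the matching factorization patterns would occur for a proportion of primes equal to their share of the group: S_6 (6T16) additionally contains elements of type 4+2, 3+2+1, 3+1+1+1, 2+1+1+1+1 (265 of its 720 elements, about 37% of primes). None of the 21 primes tested shows any such pattern (for each of these groups the chance of that is below 10^-4), which rules them out. Hence G = PGL(2,5) (6T14), of order 120. The Galois group PGL(2,5) (6T14) has order 120, so the splitting field has degree 120 over Q.

120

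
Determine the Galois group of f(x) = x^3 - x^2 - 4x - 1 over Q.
The polynomial is an irreducible cubic over Q and its discriminant is 169 = 13^2, a perfect square. For an irreducible cubic, a square discriminant forces the Galois group to be A_3, the cyclic group of order 3.

3T1: C_3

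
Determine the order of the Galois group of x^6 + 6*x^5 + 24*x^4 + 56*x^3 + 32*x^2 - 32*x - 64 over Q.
The degree of the splitting field over Q equals the order of the Galois group, so first determine the group. The polynomial f is an irreducible sextic over Q, so G = Gal(f/Q) is one of the 16 transitive subgroups 6T1, ..., 6T16 of S_6. The discriminant of f is 870211913777152, which is not a perfect square, so G is not contained in A_6. The transitive groups of degree 6 not contained in A_6 are: C_6 (6T1, order 6), S_3 (6T2, order 6), D_6 (6T3, order 12), C_3 x S_3 (6T5, order 18), A_4 x C_2 (6T6, order 24), S_4 (6T8, order 24), S_3 x S_3 (6T9, order 36), S_4 x C_2 (6T11, order 48), (S_3 x S_3) : C_2 (6T13, order 72), PGL(2,5) (6T14, order 120), S_6 (6T16, order 720). By Dedekind's theorem, for a prime p not dividing disc(f) the degrees of the irreducible factors of f mod p form the cycle type of an element of G. Factoring f modulo the 22 such primes p <= 89 (skipping 2, 37, which divide the discriminant), each new pattern first appears at: mod 3: f = (x^3 + x^2 + x + 2)(x^3 + 2x^2 + 1), pattern 3+3; mod 5: f = (x^2 + 2)(x^2 + 2x + 3)(x^2 + 4x + 1), pattern 2+2+2; mod 17: f = (x + 4)(x + 15)(x^4 + 4x^3 + 7x^2 + 6x + 8), pattern 4+1+1; mod 67: f = (x + 10)(x + 59)(x^2 + 2x + 26)(x^2 + 2x + 66), pattern 2+2+1+1. No other pattern occurs in this range, so the set of observed cycle types is {3+3, 2+2+2, 4+1+1, 2+2+1+1}. The candidates containing elements of all these cycle types are S_4 (6T8) of order 24, S_4 x C_2 (6T11) of order 48, PGL(2,5) (6T14) of order 120, S_6 (6T16) of order 720; the others are excluded. The observed types are precisely the cycle types that occur in S_4 (6T8) (apart from the identity). Each of the other remaining candidates has further cycle types, and by the Chebotarev density theorem the matching factorization patterns would occur for a proportion of primes equal to their share of the group: S_4 x C_2 (6T11) additionally contains elements of type 6, 4+2, 2+1+1+1+1 (17 of its 48 elements, about 35% of primes); PGL(2,5) (6T14) additionally contains elements of type 6, 5+1 (44 of its 120 elements, about 37% of primes); S_6 (6T16) additionally contains elements of type 6, 5+1, 4+2, 3+2+1, 3+1+1+1, 2+1+1+1+1 (529 of its 720 elements, about 73% of primes). None of the 22 primes tested shows any such pattern (for each of these groups the chance of that is below 10^-4), which rules them out. Hence G = S_4 (6T8), of order 24. The Galois group S_4 (6T8) has order 24, so the splitting field has degree 24 over Q.

24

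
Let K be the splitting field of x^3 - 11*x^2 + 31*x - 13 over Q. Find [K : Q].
3

The degree of the splitting field over Q equals the order of the Galois group, so first determine the group. The polynomial is an irreducible cubic over Q and its discriminant is 3136 = 56^2, a perfect square. For an irreducible cubic, a square discriminant forces the Galois group to be A_3, the cyclic group of order 3. The Galois group C_3 (3T1) has order 3, so the splitting field has degree 3 over Q.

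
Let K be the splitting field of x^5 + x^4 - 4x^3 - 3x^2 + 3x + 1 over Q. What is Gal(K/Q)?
The polynomial f is an irreducible quintic over Q, so G = Gal(f/Q) is a transitive subgroup of S_5: one of C_5 (5T1, order 5), D_5 (5T2, order 10), F_20 (5T3, order 20), A_5 (5T4, order 60) or S_5 (5T5, order 120). The discriminant of f is 14641 = 121^2, a perfect square, so G is contained in A_5. The transitive groups of degree 5 contained in A_5 are: C_5 (5T1, order 5), D_5 (5T2, order 10), A_5 (5T4, order 60). By Dedekind's theorem, for a prime p not dividing disc(f) the degrees of the irreducible factors of f mod p form the cycle type of an element of G. Factoring f modulo the 14 such primes p <= 47 (skipping 11, which divides the discriminant), each new pattern first appears at: mod 2: f = (x^5 + x^4 + x^2 + x + 1), pattern 5; mod 23: f = (x + 9)(x + 12)(x + 13)(x + 17)(x + 19), pattern 1+1+1+1+1. No other pattern occurs in this range, so the set of observed cycle types is {5, 1+1+1+1+1}. The candidates containing elements of all these cycle types are C_5 (5T1) of order 5, D_5 (5T2) of order 10, A_5 (5T4) of order 60; the others are excluded. The observed types are precisely the cycle types that occur in C_5 (5T1). Each of the other remaining candidates has further cycle types, and by the Chebotarev density theorem the matching factorization patterns would occur for a proportion of primes equal to their share of the group: D_5 (5T2) additionally contains elements of type 2+2+1 (5 of its 10 elements, about 50% of primes); A_5 (5T4) additionally contains elements of type 3+1+1, 2+2+1 (35 of its 60 elements, about 58% of primes). None of the 14 primes tested shows any such pattern (for each of these groups the chance of that is below 10^-4), which rules them out. Hence G = C_5 (5T1), of order 5.

5T1: C_5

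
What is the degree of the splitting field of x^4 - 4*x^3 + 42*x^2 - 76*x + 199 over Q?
The degree of the splitting field over Q equals the order of the Galois group, so first determine the group. The polynomial is an irreducible quartic over Q and its discriminant is 1088391168, which is not a perfect square, so the Galois group is not contained in A_4. The resolvent cubic y^3 - 42*y^2 - 492*y + 24472 has exactly one rational root, so the Galois group is C_4 or D_4. The quartic becomes reducible over Q(sqrt(disc)), so the group is C_4. The Galois group C_4 (4T1) has order 4, so the splitting field has degree 4 over Q.

4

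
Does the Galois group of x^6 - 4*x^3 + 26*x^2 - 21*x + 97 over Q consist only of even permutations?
The polynomial is irreducible of degree 6 over Q. Its discriminant is -634885195288459, which is not a perfect square. A Galois group lies in the alternating group exactly when the discriminant is a square in Q, so the Galois group (S_6) is not contained in A_6.

No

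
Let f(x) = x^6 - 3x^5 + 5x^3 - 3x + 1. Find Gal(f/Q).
S_3

The polynomial f is an irreducible sextic over Q, so G = Gal(f/Q) is one of the 16 transitive subgroups 6T1, ..., 6T16 of S_6. The discriminant of f is -34992, which is not a perfect square, so G is not contained in A_6. The transitive groups of degree 6 not contained in A_6 are: C_6 (6T1, order 6), S_3 (6T2, order 6), D_6 (6T3, order 12), C_3 x S_3 (6T5, order 18), A_4 x C_2 (6T6, order 24), S_4 (6T8, order 24), S_3 x S_3 (6T9, order 36), S_4 x C_2 (6T11, order 48), (S_3 x S_3) : C_2 (6T13, order 72), PGL(2,5) (6T14, order 120), S_6 (6T16, order 720). By Dedekind's theorem, for a prime p not dividing disc(f) the degrees of the irreducible factors of f mod p form the cycle type of an element of G. Factoring f modulo the 23 such primes p <= 97 (skipping 2, 3, which divide the discriminant), each new pattern first appears at: mod 5: f = (x^2 + x + 1)(x^2 + 2x + 3)(x^2 + 4x + 2), pattern 2+2+2; mod 7: f = (x^3 + x^2 + 3x + 1)(x^3 + 3x^2 + x + 1), pattern 3+3; mod 31: f = (x + 3)(x + 7)(x + 9)(x + 21)(x + 23)(x + 27), pattern 1+1+1+1+1+1. No other pattern occurs in this range, so the set of observed cycle types is {2+2+2, 3+3, 1+1+1+1+1+1}. The candidates containing elements of all these cycle types are C_6 (6T1) of order 6, S_3 (6T2) of order 6, D_6 (6T3) of order 12, C_3 x S_3 (6T5) of order 18, A_4 x C_2 (6T6) of order 24, S_4 (6T8) of order 24, S_3 x S_3 (6T9) of order 36, S_4 x C_2 (6T11) of order 48, (S_3 x S_3) : C_2 (6T13) of order 72, PGL(2,5) (6T14) of order 120, S_6 (6T16) of order 720; the others are excluded. The observed types are precisely the cycle types that occur in S_3 (6T2). Each of the other remaining candidates has further cycle types, and by the Chebotarev density theorem the matching factorization patterns would occur for a proportion of primes equal to their share of the group: C_6 (6T1) additionally contains elements of type 6 (2 of its 6 elements, about 33% of primes); D_6 (6T3) additionally contains elements of type 6, 2+2+1+1 (5 of its 12 elements, about 42% of primes); C_3 x S_3 (6T5) additionally contains elements of type 6, 3+1+1+1 (10 of its 18 elements, about 56% of primes); A_4 x C_2 (6T6) additionally contains elements of type 6, 2+2+1+1, 2+1+1+1+1 (14 of its 24 elements, about 58% of primes); S_4 (6T8) additionally contains elements of type 4+1+1, 2+2+1+1 (9 of its 24 elements, about 38% of primes); S_3 x S_3 (6T9) additionally contains elements of type 6, 3+1+1+1, 2+2+1+1 (25 of its 36 elements, about 69% of primes); S_4 x C_2 (6T11) additionally contains elements of type 6, 4+2, 4+1+1, 2+2+1+1, 2+1+1+1+1 (32 of its 48 elements, about 67% of primes); (S_3 x S_3) : C_2 (6T13) additionally contains elements of type 6, 4+2, 3+2+1, 3+1+1+1, 2+2+1+1, 2+1+1+1+1 (61 of its 72 elements, about 85% of primes); PGL(2,5) (6T14) additionally contains elements of type 6, 5+1, 4+1+1, 2+2+1+1 (89 of its 120 elements, about 74% of primes); S_6 (6T16) additionally contains elements of type 6, 5+1, 4+2, 4+1+1, 3+2+1, 3+1+1+1, 2+2+1+1, 2+1+1+1+1 (664 of its 720 elements, about 92% of primes). None of the 23 primes tested shows any such pattern (for each of these groups the chance of that is below 10^-4), which rules them out. Hence G = S_3 (6T2), of order 6.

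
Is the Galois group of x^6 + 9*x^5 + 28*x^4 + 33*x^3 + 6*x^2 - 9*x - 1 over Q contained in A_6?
The polynomial is irreducible of degree 6 over Q. Its discriminant is 810448, which is not a perfect square. A Galois group lies in the alternating group exactly when the discriminant is a square in Q, so the Galois group (S_3) is not contained in A_6.

No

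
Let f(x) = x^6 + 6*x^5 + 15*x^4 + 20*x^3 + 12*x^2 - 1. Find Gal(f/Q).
A_4 x C_2

The polynomial f is an irreducible sextic over Q, so G = Gal(f/Q) is one of the 16 transitive subgroups 6T1, ..., 6T16 of S_6. The discriminant of f is -419904, which is not a perfect square, so G is not contained in A_6. The transitive groups of degree 6 not contained in A_6 are: C_6 (6T1, order 6), S_3 (6T2, order 6), D_6 (6T3, order 12), C_3 x S_3 (6T5, order 18), A_4 x C_2 (6T6, order 24), S_4 (6T8, order 24), S_3 x S_3 (6T9, order 36), S_4 x C_2 (6T11, order 48), (S_3 x S_3) : C_2 (6T13, order 72), PGL(2,5) (6T14, order 120), S_6 (6T16, order 720). By Dedekind's theorem, for a prime p not dividing disc(f) the degrees of the irreducible factors of f mod p form the cycle type of an element of G. Factoring f modulo the 33 such primes p <= 149 (skipping 2, 3, which divide the discriminant), each new pattern first appears at: mod 5: f = (x^3 + 4x + 3)(x^3 + x^2 + x + 3), pattern 3+3; mod 7: f = (x^6 + 6x^5 + x^4 + 6x^3 + 5x^2 + 6), pattern 6; mod 17: f = (x + 9)(x + 10)(x^2 + 2x + 4)(x^2 + 2x + 11), pattern 2+2+1+1; mod 19: f = (x + 4)(x + 9)(x + 12)(x + 17)(x^2 + 2x + 17), pattern 2+1+1+1+1; mod 71: f = (x^2 + 2x + 17)(x^2 + 2x + 26)(x^2 + 2x + 31), pattern 2+2+2. No other pattern occurs in this range, so the set of observed cycle types is {3+3, 6, 2+2+1+1, 2+1+1+1+1, 2+2+2}. The candidates containing elements of all these cycle types are A_4 x C_2 (6T6) of order 24, S_4 x C_2 (6T11) of order 48, (S_3 x S_3) : C_2 (6T13) of order 72, S_6 (6T16) of order 720; the others are excluded. The observed types are precisely the cycle types that occur in A_4 x C_2 (6T6) (apart from the identity). Each of the other remaining candidates has further cycle types, and by the Chebotarev density theorem the matching factorization patterns would occur for a proportion of primes equal to their share of the group: S_4 x C_2 (6T11) additionally contains elements of type 4+2, 4+1+1 (12 of its 48 elements, about 25% of primes); (S_3 x S_3) : C_2 (6T13) additionally contains elements of type 4+2, 3+2+1, 3+1+1+1 (34 of its 72 elements, about 47% of primes); S_6 (6T16) additionally contains elements of type 5+1, 4+2, 4+1+1, 3+2+1, 3+1+1+1 (484 of its 720 elements, about 67% of primes). None of the 33 primes tested shows any such pattern (for each of these groups the chance of that is below 10^-4), which rules them out. Hence G = A_4 x C_2 (6T6), of order 24.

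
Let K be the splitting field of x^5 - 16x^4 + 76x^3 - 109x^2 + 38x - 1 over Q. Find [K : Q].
The degree of the splitting field over Q equals the order of the Galois group, so first determine the group. The polynomial f is an irreducible quintic over Q, so G = Gal(f/Q) is a transitive subgroup of S_5: one of C_5 (5T1, order 5), D_5 (5T2, order 10), F_20 (5T3, order 20), A_5 (5T4, order 60) or S_5 (5T5, order 120). The discriminant of f is 14320669561 = 119669^2, a perfect square, so G is contained in A_5. The transitive groups of degree 5 contained in A_5 are: C_5 (5T1, order 5), D_5 (5T2, order 10), A_5 (5T4, order 60). By Dedekind's theorem, for a prime p not dividing disc(f) the degrees of the irreducible factors of f mod p form the cycle type of an element of G. Factoring f modulo the 14 such primes p <= 59 (skipping 11, 23, 43, which divide the discriminant), each new pattern first appears at: mod 2: f = (x^5 + x^2 + 1), pattern 5. No other pattern occurs in this range, so the set of observed cycle types is {5}. The candidates containing elements of all these cycle types are C_5 (5T1) of order 5, D_5 (5T2) of order 10, A_5 (5T4) of order 60; the others are excluded. The observed types are precisely the cycle types that occur in C_5 (5T1) (apart from the identity). Each of the other remaining candidates has further cycle types, and by the Chebotarev density theorem the matching factorization patterns would occur for a proportion of primes equal to their share of the group: D_5 (5T2) additionally contains elements of type 2+2+1 (5 of its 10 elements, about 50% of primes); A_5 (5T4) additionally contains elements of type 3+1+1, 2+2+1 (35 of its 60 elements, about 58% of primes). None of the 14 primes tested shows any such pattern (for each of these groups the chance of that is below 10^-4), which rules them out. Hence G = C_5 (5T1), of order 5. The Galois group C_5 (5T1) has order 5, so the splitting field has degree 5 over Q.

5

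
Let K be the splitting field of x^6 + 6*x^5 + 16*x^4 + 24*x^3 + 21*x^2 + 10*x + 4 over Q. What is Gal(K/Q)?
6T11: S_4 x C_2

The polynomial f is an irreducible sextic over Q, so G = Gal(f/Q) is one of the 16 transitive subgroups 6T1, ..., 6T16 of S_6. The discriminant of f is -1722368, which is not a perfect square, so G is not contained in A_6. The transitive groups of degree 6 not contained in A_6 are: C_6 (6T1, order 6), S_3 (6T2, order 6), D_6 (6T3, order 12), C_3 x S_3 (6T5, order 18), A_4 x C_2 (6T6, order 24), S_4 (6T8, order 24), S_3 x S_3 (6T9, order 36), S_4 x C_2 (6T11, order 48), (S_3 x S_3) : C_2 (6T13, order 72), PGL(2,5) (6T14, order 120), S_6 (6T16, order 720). By Dedekind's theorem, for a prime p not dividing disc(f) the degrees of the irreducible factors of f mod p form the cycle type of an element of G. Factoring f modulo the 29 such primes p <= 127 (skipping 2, 29, which divide the discriminant), each new pattern first appears at: mod 3: f = (x^3 + x^2 + 2)(x^3 + 2x^2 + 2x + 2), pattern 3+3; mod 5: f = (x^6 + x^5 + x^4 + 4x^3 + x^2 + 4), pattern 6; mod 7: f = (x + 4)(x + 5)(x^4 + 4x^3 + 2x^2 + 3x + 3), pattern 4+1+1; mod 17: f = (x + 6)(x + 13)(x^2 + 14)(x^2 + 4x + 1), pattern 2+2+1+1; mod 23: f = (x^2 + 2x + 5)(x^2 + 12x + 2)(x^2 + 15x + 5), pattern 2+2+2; mod 67: f = (x^2 + 2x + 15)(x^4 + 4x^3 + 60x^2 + 45x + 36), pattern 4+2; mod 127: f = (x + 41)(x + 61)(x + 68)(x + 88)(x^2 + 2x + 122), pattern 2+1+1+1+1. No other pattern occurs in this range, so the set of observed cycle types is {3+3, 6, 4+1+1, 2+2+1+1, 2+2+2, 4+2, 2+1+1+1+1}. The candidates containing elements of all these cycle types are S_4 x C_2 (6T11) of order 48, S_6 (6T16) of order 720; the others are excluded. The observed types are precisely the cycle types that occur in S_4 x C_2 (6T11) (apart from the identity). Each of the other remaining candidates has further cycle types, and by the Chebotarev density theorem the matching factorization patterns would occur for a proportion of primes equal to their share of the group: S_6 (6T16) additionally contains elements of type 5+1, 3+2+1, 3+1+1+1 (304 of its 720 elements, about 42% of primes). None of the 29 primes tested shows any such pattern (for each of these groups the chance of that is below 10^-4), which rules them out. Hence G = S_4 x C_2 (6T11), of order 48.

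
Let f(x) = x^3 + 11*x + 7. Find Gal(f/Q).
3T2: S_3

The polynomial is an irreducible cubic over Q and its discriminant is -6647, which is not a perfect square. For an irreducible cubic, a non-square discriminant gives Galois group S_3.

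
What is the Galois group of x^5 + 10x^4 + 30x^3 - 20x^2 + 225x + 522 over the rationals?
The polynomial f is an irreducible quintic over Q, so G = Gal(f/Q) is a transitive subgroup of S_5: one of C_5 (5T1, order 5), D_5 (5T2, order 10), F_20 (5T3, order 20), A_5 (5T4, order 60) or S_5 (5T5, order 120). The discriminant of f is 2415919104000000 = 49152000^2, a perfect square, so G is contained in A_5. The transitive groups of degree 5 contained in A_5 are: C_5 (5T1, order 5), D_5 (5T2, order 10), A_5 (5T4, order 60). By Dedekind's theorem, for a prime p not dividing disc(f) the degrees of the irreducible factors of f mod p form the cycle type of an element of G. Factoring f modulo the 23 such primes p <= 101 (skipping 2, 3, 5, which divide the discriminant), each new pattern first appears at: mod 7: f = (x^5 + 3x^4 + 2x^3 + x^2 + x + 4), pattern 5; mod 17: f = (x + 10)(x^2 + 7x + 15)(x^2 + 10x + 13), pattern 2+2+1. No other pattern occurs in this range, so the set of observed cycle types is {5, 2+2+1}. The candidates containing elements of all these cycle types are D_5 (5T2) of order 10, A_5 (5T4) of order 60; the others are excluded. The observed types are precisely the cycle types that occur in D_5 (5T2) (apart from the identity). Each of the other remaining candidates has further cycle types, and by the Chebotarev density theorem the matching factorization patterns would occur for a proportion of primes equal to their share of the group: A_5 (5T4) additionally contains elements of type 3+1+1 (20 of its 60 elements, about 33% of primes). None of the 23 primes tested shows any such pattern (for each of these groups the chance of that is below 10^-4), which rules them out. Hence G = D_5 (5T2), of order 10.

D_5 (order 10)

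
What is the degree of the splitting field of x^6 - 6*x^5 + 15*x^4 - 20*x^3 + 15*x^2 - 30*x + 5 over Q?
The degree of the splitting field over Q equals the order of the Galois group, so first determine the group. The polynomial f is an irreducible sextic over Q, so G = Gal(f/Q) is one of the 16 transitive subgroups 6T1, ..., 6T16 of S_6. The discriminant of f is 746496000000 = 864000^2, a perfect square, so G is contained in A_6. The transitive groups of degree 6 contained in A_6 are: A_4 (6T4, order 12), S_4 (6T7, order 24), (C_3 x C_3) : C_4 (6T10, order 36), PSL(2,5) (6T12, order 60), A_6 (6T15, order 360). By Dedekind's theorem, for a prime p not dividing disc(f) the degrees of the irreducible factors of f mod p form the cycle type of an element of G. Factoring f modulo the 6 such primes p <= 23 (skipping 2, 3, 5, which divide the discriminant), each new pattern first appears at: mod 7: f = (x + 3)(x^5 + 5x^4 + x^2 + 5x + 4), pattern 5+1; mod 23: f = (x + 1)(x + 10)(x + 15)(x^3 + 14x^2 + 5x + 10), pattern 3+1+1+1. No other pattern occurs in this range, so the set of observed cycle types is {5+1, 3+1+1+1}. Among the candidates above, the only group containing elements of all these cycle types is A_6 (6T15) — each of A_4 (6T4), S_4 (6T7), (C_3 x C_3) : C_4 (6T10), PSL(2,5) (6T12) lacks at least one of them. Hence G = A_6 (6T15), of order 360. The Galois group A_6 (6T15) has order 360, so the splitting field has degree 360 over Q.

360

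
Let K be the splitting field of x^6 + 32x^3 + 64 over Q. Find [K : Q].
12

The degree of the splitting field over Q equals the order of the Galois group, so first determine the group. The polynomial f is an irreducible sextic over Q, so G = Gal(f/Q) is one of the 16 transitive subgroups 6T1, ..., 6T16 of S_6. The discriminant of f is 1352605460594688, which is not a perfect square, so G is not contained in A_6. The transitive groups of degree 6 not contained in A_6 are: C_6 (6T1, order 6), S_3 (6T2, order 6), D_6 (6T3, order 12), C_3 x S_3 (6T5, order 18), A_4 x C_2 (6T6, order 24), S_4 (6T8, order 24), S_3 x S_3 (6T9, order 36), S_4 x C_2 (6T11, order 48), (S_3 x S_3) : C_2 (6T13, order 72), PGL(2,5) (6T14, order 120), S_6 (6T16, order 720). By Dedekind's theorem, for a prime p not dividing disc(f) the degrees of the irreducible factors of f mod p form the cycle type of an element of G. Factoring f modulo the 79 such primes p <= 419 (skipping 2, 3, which divide the discriminant), each new pattern first appears at: mod 5: f = (x^6 + 2x^3 + 4), pattern 6; mod 7: f = (x^2 + 3x + 1)(x^2 + 5x + 2)(x^2 + 6x + 4), pattern 2+2+2; mod 11: f = (x + 1)(x + 4)(x^2 + 7x + 5)(x^2 + 10x + 1), pattern 2+2+1+1; mod 13: f = (x^3 + 9)(x^3 + 10), pattern 3+3; mod 97: f = (x + 36)(x + 47)(x + 54)(x + 62)(x + 93)(x + 96), pattern 1+1+1+1+1+1. No other pattern occurs in this range, so the set of observed cycle types is {6, 2+2+2, 2+2+1+1, 3+3, 1+1+1+1+1+1}. The candidates containing elements of all these cycle types are D_6 (6T3) of order 12, A_4 x C_2 (6T6) of order 24, S_3 x S_3 (6T9) of order 36, S_4 x C_2 (6T11) of order 48, (S_3 x S_3) : C_2 (6T13) of order 72, PGL(2,5) (6T14) of order 120, S_6 (6T16) of order 720; the others are excluded. The observed types are precisely the cycle types that occur in D_6 (6T3). Each of the other remaining candidates has further cycle types, and by the Chebotarev density theorem the matching factorization patterns would occur for a proportion of primes equal to their share of the group: A_4 x C_2 (6T6) additionally contains elements of type 2+1+1+1+1 (3 of its 24 elements, about 12% of primes); S_3 x S_3 (6T9) additionally contains elements of type 3+1+1+1 (4 of its 36 elements, about 11% of primes); S_4 x C_2 (6T11) additionally contains elements of type 4+2, 4+1+1, 2+1+1+1+1 (15 of its 48 elements, about 31% of primes); (S_3 x S_3) : C_2 (6T13) additionally contains elements of type 4+2, 3+2+1, 3+1+1+1, 2+1+1+1+1 (40 of its 72 elements, about 56% of primes); PGL(2,5) (6T14) additionally contains elements of type 5+1, 4+1+1 (54 of its 120 elements, about 45% of primes); S_6 (6T16) additionally contains elements of type 5+1, 4+2, 4+1+1, 3+2+1, 3+1+1+1, 2+1+1+1+1 (499 of its 720 elements, about 69% of primes). None of the 79 primes tested shows any such pattern (for each of these groups the chance of that is below 10^-4), which rules them out. Hence G = D_6 (6T3), of order 12. The Galois group D_6 (6T3) has order 12, so the splitting field has degree 12 over Q.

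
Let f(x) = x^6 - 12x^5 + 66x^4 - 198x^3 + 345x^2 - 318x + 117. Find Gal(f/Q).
6T14: PGL(2,5)

The polynomial f is an irreducible sextic over Q, so G = Gal(f/Q) is one of the 16 transitive subgroups 6T1, ..., 6T16 of S_6. The discriminant of f is -1024192512, which is not a perfect square, so G is not contained in A_6. The transitive groups of degree 6 not contained in A_6 are: C_6 (6T1, order 6), S_3 (6T2, order 6), D_6 (6T3, order 12), C_3 x S_3 (6T5, order 18), A_4 x C_2 (6T6, order 24), S_4 (6T8, order 24), S_3 x S_3 (6T9, order 36), S_4 x C_2 (6T11, order 48), (S_3 x S_3) : C_2 (6T13, order 72), PGL(2,5) (6T14, order 120), S_6 (6T16, order 720). By Dedekind's theorem, for a prime p not dividing disc(f) the degrees of the irreducible factors of f mod p form the cycle type of an element of G. Factoring f modulo the 21 such primes p <= 89 (skipping 2, 3, 7, which divide the discriminant), each new pattern first appears at: mod 5: f = (x^6 + 3x^5 + x^4 + 2x^3 + 2x + 2), pattern 6; mod 11: f = (x + 3)(x^5 + 7x^4 + x^3 + 8x^2 + 2x + 6), pattern 5+1; mod 13: f = (x)(x + 11)(x^4 + 3x^3 + 7x^2 + 11x + 3), pattern 4+1+1; mod 23: f = (x + 2)(x + 8)(x^2 + 5x + 7)(x^2 + 19x + 7), pattern 2+2+1+1; mod 43: f = (x^3 + 13x^2 + 6x + 34)(x^3 + 18x^2 + 41x + 30), pattern 3+3; mod 61: f = (x^2 + 15x + 49)(x^2 + 41x + 10)(x^2 + 54x + 28), pattern 2+2+2. No other pattern occurs in this range, so the set of observed cycle types is {6, 5+1, 4+1+1, 2+2+1+1, 3+3, 2+2+2}. The candidates containing elements of all these cycle types are PGL(2,5) (6T14) of order 120, S_6 (6T16) of order 720; the others are excluded. The observed types are precisely the cycle types that occur in PGL(2,5) (6T14) (apart from the identity). Each of the other remaining candidates has further cycle types, and by the Chebotarev density theorem the matching factorization patterns would occur for a proportion of primes equal to their share of the group: S_6 (6T16) additionally contains elements of type 4+2, 3+2+1, 3+1+1+1, 2+1+1+1+1 (265 of its 720 elements, about 37% of primes). None of the 21 primes tested shows any such pattern (for each of these groups the chance of that is below 10^-4), which rules them out. Hence G = PGL(2,5) (6T14), of order 120.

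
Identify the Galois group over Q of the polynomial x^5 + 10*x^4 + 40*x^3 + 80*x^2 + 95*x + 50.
F_20 (also written F20)

The polynomial f is an irreducible quintic over Q, so G = Gal(f/Q) is a transitive subgroup of S_5: one of C_5 (5T1, order 5), D_5 (5T2, order 10), F_20 (5T3, order 20), A_5 (5T4, order 60) or S_5 (5T5, order 120). The discriminant of f is 259200000, which is not a perfect square, so G is not contained in A_5. The transitive groups of degree 5 not contained in A_5 are: F_20 (5T3, order 20), S_5 (5T5, order 120). By Dedekind's theorem, for a prime p not dividing disc(f) the degrees of the irreducible factors of f mod p form the cycle type of an element of G. Factoring f modulo the 18 such primes p <= 73 (skipping 2, 3, 5, which divide the discriminant), each new pattern first appears at: mod 7: f = (x + 3)(x^4 + 5x^2 + 2x + 5), pattern 4+1; mod 11: f = (x + 7)(x^2 + x + 7)(x^2 + 2x + 10), pattern 2+2+1; mod 19: f = (x^5 + 10x^4 + 2x^3 + 4x^2 + 12), pattern 5. No other pattern occurs in this range, so the set of observed cycle types is {4+1, 2+2+1, 5}. The candidates containing elements of all these cycle types are F_20 (5T3) of order 20, S_5 (5T5) of order 120; the others are excluded. The observed types are precisely the cycle types that occur in F_20 (5T3) (apart from the identity). Each of the other remaining candidates has further cycle types, and by the Chebotarev density theorem the matching factorization patterns would occur for a proportion of primes equal to their share of the group: S_5 (5T5) additionally contains elements of type 3+2, 3+1+1, 2+1+1+1 (50 of its 120 elements, about 42% of primes). None of the 18 primes tested shows any such pattern (for each of these groups the chance of that is below 10^-4), which rules them out. Hence G = F_20 (5T3), of order 20.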